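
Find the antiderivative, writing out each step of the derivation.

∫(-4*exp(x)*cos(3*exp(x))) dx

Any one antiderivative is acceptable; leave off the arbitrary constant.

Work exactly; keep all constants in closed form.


Step 1. Substitute u = exp(x), turning ∫(-4*exp(x)*cos(3*exp(x))) dx into ∫(-4*cos(3*u)) du: now ∫(-4*cos(3*u)) du.
Step 2. Evaluate the standard form: now -4*sin(3*u)/3.
Step 3. Substitute back u = exp(x): now -4*sin(3*exp(x))/3.
Answer: -4*sin(3*exp(x))/3.


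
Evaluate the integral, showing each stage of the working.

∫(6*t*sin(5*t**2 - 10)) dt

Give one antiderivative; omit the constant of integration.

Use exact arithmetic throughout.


Step 1. Substitute u = t**2 - 2, turning ∫(6*t*sin(5*t**2 - 10)) dt into ∫(3*sin(5*u)) du: now ∫(3*sin(5*u)) du.
Step 2. Evaluate the standard form: now -3*cos(5*u)/5.
Step 3. Substitute back u = t**2 - 2: now -3*cos(5*t**2 - 10)/5.
Answer: -3*cos(5*t**2 - 10)/5.


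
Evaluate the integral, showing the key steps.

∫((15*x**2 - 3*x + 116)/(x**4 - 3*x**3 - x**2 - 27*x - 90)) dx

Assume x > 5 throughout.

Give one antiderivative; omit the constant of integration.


Step 1. Decompose ∫((15*x**2 - 3*x + 116)/(x**4 - 3*x**3 - x**2 - 27*x - 90)) dx by partial fractions, (15*x**2 - 3*x + 116)/(x**4 - 3*x**3 - x**2 - 27*x - 90) = 1/(x**2 + 9) - 2/(x + 2) + 2/(x - 5): now ∫(2/(x - 5)) dx + ∫(-2/(x + 2)) dx + ∫(1/(x**2 + 9)) dx.
Step 2. Evaluate the standard form [assuming x > 5]: now 2*log(x - 5) + ∫(-2/(x + 2)) dx + ∫(1/(x**2 + 9)) dx.
Step 3. Evaluate the standard form [assuming x > -2]: now 2*log(x - 5) - 2*log(x + 2) + ∫(1/(x**2 + 9)) dx.
Step 4. Evaluate the standard form: now 2*log(x - 5) - 2*log(x + 2) + atan(x/3)/3.
Answer: 2*log(x - 5) - 2*log(x + 2) + atan(x/3)/3.


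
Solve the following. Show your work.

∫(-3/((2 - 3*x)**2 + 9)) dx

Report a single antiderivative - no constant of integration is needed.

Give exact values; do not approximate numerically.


Step 1. Substitute u = 2 - 3*x, turning ∫(-3/((2 - 3*x)**2 + 9)) dx into ∫(1/(u**2 + 9)) du: now ∫(1/(u**2 + 9)) du.
Step 2. Evaluate the standard form: now atan(u/3)/3.
Step 3. Substitute back u = 2 - 3*x: now -atan(x - 2/3)/3.
Answer: -atan(x - 2/3)/3.


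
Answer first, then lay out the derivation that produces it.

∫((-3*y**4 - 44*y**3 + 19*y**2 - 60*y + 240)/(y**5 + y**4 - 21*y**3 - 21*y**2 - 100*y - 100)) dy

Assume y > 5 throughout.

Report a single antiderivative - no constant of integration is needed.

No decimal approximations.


The answer is -4*log(y - 5) - 3*log(y + 1) + 4*log(y + 5) - 2*atan(y/2).
Step 1. Decompose ∫((-3*y**4 - 44*y**3 + 19*y**2 - 60*y + 240)/(y**5 + y**4 - 21*y**3 - 21*y**2 - 100*y - 100)) dy by partial fractions, (-3*y**4 - 44*y**3 + 19*y**2 - 60*y + 240)/(y**5 + y**4 - 21*y**3 - 21*y**2 - 100*y - 100) = -4/(y**2 + 4) + 4/(y + 5) - 3/(y + 1) - 4/(y - 5): now ∫(-4/(y - 5)) dy + ∫(-3/(y + 1)) dy + ∫(4/(y + 5)) dy + ∫(-4/(y**2 + 4)) dy.
Step 2. Evaluate the standard form [assuming y > -1]: now -3*log(y + 1) + ∫(-4/(y - 5)) dy + ∫(4/(y + 5)) dy + ∫(-4/(y**2 + 4)) dy.
Step 3. Evaluate the standard form [assuming y > -5]: now -3*log(y + 1) + 4*log(y + 5) + ∫(-4/(y - 5)) dy + ∫(-4/(y**2 + 4)) dy.
Step 4. Evaluate the standard form [assuming y > 5]: now -4*log(y - 5) - 3*log(y + 1) + 4*log(y + 5) + ∫(-4/(y**2 + 4)) dy.
Step 5. Evaluate the standard form: now -4*log(y - 5) - 3*log(y + 1) + 4*log(y + 5) - 2*atan(y/2).
Answer: -4*log(y - 5) - 3*log(y + 1) + 4*log(y + 5) - 2*atan(y/2).


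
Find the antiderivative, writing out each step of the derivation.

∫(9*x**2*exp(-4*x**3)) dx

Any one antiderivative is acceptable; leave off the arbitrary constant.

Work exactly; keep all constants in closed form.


Step 1. Substitute u = x**3, turning ∫(9*x**2*exp(-4*x**3)) dx into ∫(3*exp(-4*u)) du: now ∫(3*exp(-4*u)) du.
Step 2. Evaluate the standard form: now -3*exp(-4*u)/4.
Step 3. Substitute back u = x**3: now -3*exp(-4*x**3)/4.
Answer: -3*exp(-4*x**3)/4.


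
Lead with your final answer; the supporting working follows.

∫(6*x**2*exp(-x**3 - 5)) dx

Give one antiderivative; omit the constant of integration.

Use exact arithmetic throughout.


The answer is -2*exp(-x**3 - 5).
Step 1. Substitute u = x**3 + 5, turning ∫(6*x**2*exp(-x**3 - 5)) dx into ∫(2*exp(-u)) du: now ∫(2*exp(-u)) du.
Step 2. Evaluate the standard form: now -2*exp(-u).
Step 3. Substitute back u = x**3 + 5: now -2*exp(-x**3 - 5).
Answer: -2*exp(-x**3 - 5).


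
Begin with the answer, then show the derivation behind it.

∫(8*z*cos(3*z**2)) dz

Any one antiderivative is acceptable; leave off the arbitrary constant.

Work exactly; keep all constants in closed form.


The answer is 4*sin(3*z**2)/3.
Step 1. Substitute u = z**2, turning ∫(8*z*cos(3*z**2)) dz into ∫(4*cos(3*u)) du: now ∫(4*cos(3*u)) du.
Step 2. Evaluate the standard form: now 4*sin(3*u)/3.
Step 3. Substitute back u = z**2: now 4*sin(3*z**2)/3.
Answer: 4*sin(3*z**2)/3.


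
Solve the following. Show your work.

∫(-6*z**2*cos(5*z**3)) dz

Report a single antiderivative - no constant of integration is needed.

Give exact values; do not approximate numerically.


Step 1. Substitute u = z**3, turning ∫(-6*z**2*cos(5*z**3)) dz into ∫(-2*cos(5*u)) du: now ∫(-2*cos(5*u)) du.
Step 2. Evaluate the standard form: now -2*sin(5*u)/5.
Step 3. Substitute back u = z**3: now -2*sin(5*z**3)/5.
Answer: -2*sin(5*z**3)/5.


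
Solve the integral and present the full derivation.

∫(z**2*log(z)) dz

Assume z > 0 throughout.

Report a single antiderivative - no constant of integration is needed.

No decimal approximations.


Step 1. Integrate ∫(z**2*log(z)) dz by parts with u = log(z), dv = (z**2) dz, so v = z**3/3 [assuming z > 0]: now z**3*log(z)/3 + ∫(-z**2/3) dz.
Step 2. Evaluate the standard form: now z**3*log(z)/3 - z**3/9.
Answer: z**3*log(z)/3 - z**3/9.


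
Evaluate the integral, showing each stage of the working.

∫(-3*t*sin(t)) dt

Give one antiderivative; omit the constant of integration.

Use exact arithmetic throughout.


Step 1. Integrate ∫(-3*t*sin(t)) dt by parts with u = t, dv = (-3*sin(t)) dt, so v = 3*cos(t): now 3*t*cos(t) + ∫(-3*cos(t)) dt.
Step 2. Evaluate the standard form: now 3*t*cos(t) - 3*sin(t).
Answer: 3*t*cos(t) - 3*sin(t).


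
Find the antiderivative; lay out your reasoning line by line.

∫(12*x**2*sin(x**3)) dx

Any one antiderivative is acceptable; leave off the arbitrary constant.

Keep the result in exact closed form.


Step 1. Substitute u = x**3, turning ∫(12*x**2*sin(x**3)) dx into ∫(4*sin(u)) du: now ∫(4*sin(u)) du.
Step 2. Evaluate the standard form: now -4*cos(u).
Step 3. Substitute back u = x**3: now -4*cos(x**3).
Answer: -4*cos(x**3).


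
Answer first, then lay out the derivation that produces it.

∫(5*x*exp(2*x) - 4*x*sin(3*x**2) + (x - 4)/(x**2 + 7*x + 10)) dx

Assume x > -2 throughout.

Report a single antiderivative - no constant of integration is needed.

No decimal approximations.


The answer is 5*x*exp(2*x)/2 - 5*exp(2*x)/4 - 2*log(x + 2) + 3*log(x + 5) + 2*cos(3*x**2)/3.
Step 1. Rewrite: now ∫(5*x*exp(2*x)) dx + ∫(-4*x*sin(3*x**2)) dx + ∫((x - 4)/(x**2 + 7*x + 10)) dx.
Step 2. Substitute u = x**2, turning ∫(-4*x*sin(3*x**2)) dx into ∫(-2*sin(3*u)) du: now ∫(5*x*exp(2*x)) dx + ∫((x - 4)/(x**2 + 7*x + 10)) dx + ∫(-2*sin(3*u)) du.
Step 3. Evaluate the standard form: now 2*cos(3*u)/3 + ∫(5*x*exp(2*x)) dx + ∫((x - 4)/(x**2 + 7*x + 10)) dx.
Step 4. Substitute back u = x**2: now 2*cos(3*x**2)/3 + ∫(5*x*exp(2*x)) dx + ∫((x - 4)/(x**2 + 7*x + 10)) dx.
Step 5. Decompose ∫((x - 4)/(x**2 + 7*x + 10)) dx by partial fractions, (x - 4)/(x**2 + 7*x + 10) = 3/(x + 5) - 2/(x + 2): now 2*cos(3*x**2)/3 + ∫(5*x*exp(2*x)) dx + ∫(-2/(x + 2)) dx + ∫(3/(x + 5)) dx.
Step 6. Evaluate the standard form [assuming x > -5]: now 3*log(x + 5) + 2*cos(3*x**2)/3 + ∫(5*x*exp(2*x)) dx + ∫(-2/(x + 2)) dx.
Step 7. Evaluate the standard form [assuming x > -2]: now -2*log(x + 2) + 3*log(x + 5) + 2*cos(3*x**2)/3 + ∫(5*x*exp(2*x)) dx.
Step 8. Integrate ∫(5*x*exp(2*x)) dx by parts with u = x, dv = (5*exp(2*x)) dx, so v = 5*exp(2*x)/2: now 5*x*exp(2*x)/2 - 2*log(x + 2) + 3*log(x + 5) + 2*cos(3*x**2)/3 + ∫(-5*exp(2*x)/2) dx.
Step 9. Evaluate the standard form: now 5*x*exp(2*x)/2 - 5*exp(2*x)/4 - 2*log(x + 2) + 3*log(x + 5) + 2*cos(3*x**2)/3.
Answer: 5*x*exp(2*x)/2 - 5*exp(2*x)/4 - 2*log(x + 2) + 3*log(x + 5) + 2*cos(3*x**2)/3.


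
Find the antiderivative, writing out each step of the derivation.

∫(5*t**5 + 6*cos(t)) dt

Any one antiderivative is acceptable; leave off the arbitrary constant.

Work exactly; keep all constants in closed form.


Step 1. Rewrite: now ∫(5*t**5) dt + ∫(6*cos(t)) dt.
Step 2. Evaluate the standard form: now 5*t**6/6 + ∫(6*cos(t)) dt.
Step 3. Evaluate the standard form: now 5*t**6/6 + 6*sin(t).
Answer: 5*t**6/6 + 6*sin(t).


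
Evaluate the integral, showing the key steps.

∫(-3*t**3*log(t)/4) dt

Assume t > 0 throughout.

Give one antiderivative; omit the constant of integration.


Step 1. Integrate ∫(-3*t**3*log(t)/4) dt by parts with u = log(t), dv = (-3*t**3/4) dt, so v = -3*t**4/16 [assuming t > 0]: now -3*t**4*log(t)/16 + ∫(3*t**3/16) dt.
Step 2. Evaluate the standard form: now -3*t**4*log(t)/16 + 3*t**4/64.
Answer: -3*t**4*log(t)/16 + 3*t**4/64.


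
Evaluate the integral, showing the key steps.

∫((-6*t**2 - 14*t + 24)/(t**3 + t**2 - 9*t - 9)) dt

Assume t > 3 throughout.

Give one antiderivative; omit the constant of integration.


Step 1. Decompose ∫((-6*t**2 - 14*t + 24)/(t**3 + t**2 - 9*t - 9)) dt by partial fractions, (-6*t**2 - 14*t + 24)/(t**3 + t**2 - 9*t - 9) = 1/(t + 3) - 4/(t + 1) - 3/(t - 3): now ∫(-3/(t - 3)) dt + ∫(-4/(t + 1)) dt + ∫(1/(t + 3)) dt.
Step 2. Evaluate the standard form [assuming t > -3]: now log(t + 3) + ∫(-3/(t - 3)) dt + ∫(-4/(t + 1)) dt.
Step 3. Evaluate the standard form [assuming t > 3]: now -3*log(t - 3) + log(t + 3) + ∫(-4/(t + 1)) dt.
Step 4. Evaluate the standard form [assuming t > -1]: now -3*log(t - 3) - 4*log(t + 1) + log(t + 3).
Answer: -3*log(t - 3) - 4*log(t + 1) + log(t + 3).


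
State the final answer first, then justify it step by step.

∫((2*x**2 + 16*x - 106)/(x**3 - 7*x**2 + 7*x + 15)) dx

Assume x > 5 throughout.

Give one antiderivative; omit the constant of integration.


The answer is 2*log(x - 5) + 5*log(x - 3) - 5*log(x + 1).
Step 1. Decompose ∫((2*x**2 + 16*x - 106)/(x**3 - 7*x**2 + 7*x + 15)) dx by partial fractions, (2*x**2 + 16*x - 106)/(x**3 - 7*x**2 + 7*x + 15) = -5/(x + 1) + 5/(x - 3) + 2/(x - 5): now ∫(2/(x - 5)) dx + ∫(5/(x - 3)) dx + ∫(-5/(x + 1)) dx.
Step 2. Evaluate the standard form [assuming x > -1]: now -5*log(x + 1) + ∫(2/(x - 5)) dx + ∫(5/(x - 3)) dx.
Step 3. Evaluate the standard form [assuming x > 5]: now 2*log(x - 5) - 5*log(x + 1) + ∫(5/(x - 3)) dx.
Step 4. Evaluate the standard form [assuming x > 3]: now 2*log(x - 5) + 5*log(x - 3) - 5*log(x + 1).
Answer: 2*log(x - 5) + 5*log(x - 3) - 5*log(x + 1).


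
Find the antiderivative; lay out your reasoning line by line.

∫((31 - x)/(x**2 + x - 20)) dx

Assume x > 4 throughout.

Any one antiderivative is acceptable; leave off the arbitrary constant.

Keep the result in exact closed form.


Step 1. Decompose ∫((31 - x)/(x**2 + x - 20)) dx by partial fractions, (31 - x)/(x**2 + x - 20) = -4/(x + 5) + 3/(x - 4): now ∫(3/(x - 4)) dx + ∫(-4/(x + 5)) dx.
Step 2. Evaluate the standard form [assuming x > 4]: now 3*log(x - 4) + ∫(-4/(x + 5)) dx.
Step 3. Evaluate the standard form [assuming x > -5]: now 3*log(x - 4) - 4*log(x + 5).
Answer: 3*log(x - 4) - 4*log(x + 5).


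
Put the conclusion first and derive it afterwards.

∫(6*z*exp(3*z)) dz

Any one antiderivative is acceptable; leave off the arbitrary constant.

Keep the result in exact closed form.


The answer is 2*z*exp(3*z) - 2*exp(3*z)/3.
Step 1. Integrate ∫(6*z*exp(3*z)) dz by parts with u = z, dv = (6*exp(3*z)) dz, so v = 2*exp(3*z): now 2*z*exp(3*z) + ∫(-2*exp(3*z)) dz.
Step 2. Evaluate the standard form: now 2*z*exp(3*z) - 2*exp(3*z)/3.
Answer: 2*z*exp(3*z) - 2*exp(3*z)/3.


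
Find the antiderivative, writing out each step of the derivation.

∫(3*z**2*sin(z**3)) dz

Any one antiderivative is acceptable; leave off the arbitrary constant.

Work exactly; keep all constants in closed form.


Step 1. Substitute u = z**3, turning ∫(3*z**2*sin(z**3)) dz into ∫(sin(u)) du: now ∫(sin(u)) du.
Step 2. Evaluate the standard form: now -cos(u).
Step 3. Substitute back u = z**3: now -cos(z**3).
Answer: -cos(z**3).


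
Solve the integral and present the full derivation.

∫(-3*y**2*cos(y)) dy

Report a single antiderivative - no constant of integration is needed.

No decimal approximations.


Step 1. Integrate ∫(-3*y**2*cos(y)) dy by parts with u = y**2, dv = (-3*cos(y)) dy, so v = -3*sin(y): now -3*y**2*sin(y) + ∫(6*y*sin(y)) dy.
Step 2. Integrate ∫(6*y*sin(y)) dy by parts with u = y, dv = (6*sin(y)) dy, so v = -6*cos(y): now -3*y**2*sin(y) - 6*y*cos(y) + ∫(6*cos(y)) dy.
Step 3. Evaluate the standard form: now -3*y**2*sin(y) - 6*y*cos(y) + 6*sin(y).
Answer: -3*y**2*sin(y) - 6*y*cos(y) + 6*sin(y).


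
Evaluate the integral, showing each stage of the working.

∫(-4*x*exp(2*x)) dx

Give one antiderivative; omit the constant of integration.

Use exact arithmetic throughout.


Step 1. Integrate ∫(-4*x*exp(2*x)) dx by parts with u = x, dv = (-4*exp(2*x)) dx, so v = -2*exp(2*x): now -2*x*exp(2*x) + ∫(2*exp(2*x)) dx.
Step 2. Evaluate the standard form: now -2*x*exp(2*x) + exp(2*x).
Answer: -2*x*exp(2*x) + exp(2*x).


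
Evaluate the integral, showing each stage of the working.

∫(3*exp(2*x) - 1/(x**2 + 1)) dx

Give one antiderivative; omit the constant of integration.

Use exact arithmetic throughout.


Step 1. Rewrite: now ∫(-1/(x**2 + 1)) dx + ∫(3*exp(2*x)) dx.
Step 2. Evaluate the standard form: now -atan(x) + ∫(3*exp(2*x)) dx.
Step 3. Evaluate the standard form: now 3*exp(2*x)/2 - atan(x).
Answer: 3*exp(2*x)/2 - atan(x).


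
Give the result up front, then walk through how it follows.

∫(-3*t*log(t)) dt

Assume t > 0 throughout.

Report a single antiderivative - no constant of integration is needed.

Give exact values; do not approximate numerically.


The answer is -3*t**2*log(t)/2 + 3*t**2/4.
Step 1. Integrate ∫(-3*t*log(t)) dt by parts with u = log(t), dv = (-3*t) dt, so v = -3*t**2/2 [assuming t > 0]: now -3*t**2*log(t)/2 + ∫(3*t/2) dt.
Step 2. Evaluate the standard form: now -3*t**2*log(t)/2 + 3*t**2/4.
Answer: -3*t**2*log(t)/2 + 3*t**2/4.


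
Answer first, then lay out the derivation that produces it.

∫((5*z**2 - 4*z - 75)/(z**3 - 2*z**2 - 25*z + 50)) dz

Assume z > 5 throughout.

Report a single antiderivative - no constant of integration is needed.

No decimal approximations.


The answer is log(z - 5) + 3*log(z - 2) + log(z + 5).
Step 1. Decompose ∫((5*z**2 - 4*z - 75)/(z**3 - 2*z**2 - 25*z + 50)) dz by partial fractions, (5*z**2 - 4*z - 75)/(z**3 - 2*z**2 - 25*z + 50) = 1/(z + 5) + 3/(z - 2) + 1/(z - 5): now ∫(1/(z - 5)) dz + ∫(3/(z - 2)) dz + ∫(1/(z + 5)) dz.
Step 2. Evaluate the standard form [assuming z > 5]: now log(z - 5) + ∫(3/(z - 2)) dz + ∫(1/(z + 5)) dz.
Step 3. Evaluate the standard form [assuming z > 2]: now log(z - 5) + 3*log(z - 2) + ∫(1/(z + 5)) dz.
Step 4. Evaluate the standard form [assuming z > -5]: now log(z - 5) + 3*log(z - 2) + log(z + 5).
Answer: log(z - 5) + 3*log(z - 2) + log(z + 5).


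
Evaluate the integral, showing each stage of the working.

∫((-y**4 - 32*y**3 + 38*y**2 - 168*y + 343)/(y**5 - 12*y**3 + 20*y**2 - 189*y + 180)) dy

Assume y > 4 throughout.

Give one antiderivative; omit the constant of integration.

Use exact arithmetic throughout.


Step 1. Decompose ∫((-y**4 - 32*y**3 + 38*y**2 - 168*y + 343)/(y**5 - 12*y**3 + 20*y**2 - 189*y + 180)) dy by partial fractions, (-y**4 - 32*y**3 + 38*y**2 - 168*y + 343)/(y**5 - 12*y**3 + 20*y**2 - 189*y + 180) = -4/(y**2 + 9) + 3/(y + 5) - 1/(y - 1) - 3/(y - 4): now ∫(-3/(y - 4)) dy + ∫(-1/(y - 1)) dy + ∫(3/(y + 5)) dy + ∫(-4/(y**2 + 9)) dy.
Step 2. Evaluate the standard form [assuming y > 1]: now -log(y - 1) + ∫(-3/(y - 4)) dy + ∫(3/(y + 5)) dy + ∫(-4/(y**2 + 9)) dy.
Step 3. Evaluate the standard form [assuming y > 4]: now -3*log(y - 4) - log(y - 1) + ∫(3/(y + 5)) dy + ∫(-4/(y**2 + 9)) dy.
Step 4. Evaluate the standard form [assuming y > -5]: now -3*log(y - 4) - log(y - 1) + 3*log(y + 5) + ∫(-4/(y**2 + 9)) dy.
Step 5. Evaluate the standard form: now -3*log(y - 4) - log(y - 1) + 3*log(y + 5) - 4*atan(y/3)/3.
Answer: -3*log(y - 4) - log(y - 1) + 3*log(y + 5) - 4*atan(y/3)/3.


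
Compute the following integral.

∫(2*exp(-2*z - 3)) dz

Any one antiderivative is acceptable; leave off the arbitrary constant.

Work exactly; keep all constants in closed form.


Answer: -exp(-2*z - 3).


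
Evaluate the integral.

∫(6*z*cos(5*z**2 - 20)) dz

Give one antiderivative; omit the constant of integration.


Answer: 3*sin(5*z**2 - 20)/5.


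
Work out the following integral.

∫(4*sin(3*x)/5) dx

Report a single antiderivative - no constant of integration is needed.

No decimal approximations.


Answer: -4*cos(3*x)/15.


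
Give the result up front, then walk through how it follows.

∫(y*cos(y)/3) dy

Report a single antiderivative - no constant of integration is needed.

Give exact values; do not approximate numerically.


The answer is y*sin(y)/3 + cos(y)/3.
Step 1. Integrate ∫(y*cos(y)/3) dy by parts with u = y, dv = (cos(y)/3) dy, so v = sin(y)/3: now y*sin(y)/3 + ∫(-sin(y)/3) dy.
Step 2. Evaluate the standard form: now y*sin(y)/3 + cos(y)/3.
Answer: y*sin(y)/3 + cos(y)/3.


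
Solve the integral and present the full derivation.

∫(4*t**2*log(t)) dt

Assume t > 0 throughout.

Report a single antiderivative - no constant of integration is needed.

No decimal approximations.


Step 1. Integrate ∫(4*t**2*log(t)) dt by parts with u = log(t), dv = (4*t**2) dt, so v = 4*t**3/3 [assuming t > 0]: now 4*t**3*log(t)/3 + ∫(-4*t**2/3) dt.
Step 2. Evaluate the standard form: now 4*t**3*log(t)/3 - 4*t**3/9.
Answer: 4*t**3*log(t)/3 - 4*t**3/9.


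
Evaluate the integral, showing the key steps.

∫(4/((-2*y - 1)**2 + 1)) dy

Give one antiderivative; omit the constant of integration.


Step 1. Substitute u = -2*y - 1, turning ∫(4/((-2*y - 1)**2 + 1)) dy into ∫(-2/(u**2 + 1)) du: now ∫(-2/(u**2 + 1)) du.
Step 2. Evaluate the standard form: now -2*atan(u).
Step 3. Substitute back u = -2*y - 1: now 2*atan(2*y + 1).
Answer: 2*atan(2*y + 1).


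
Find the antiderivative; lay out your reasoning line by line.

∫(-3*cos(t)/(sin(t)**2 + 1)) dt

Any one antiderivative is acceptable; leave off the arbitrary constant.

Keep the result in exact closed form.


Step 1. Substitute u = sin(t), turning ∫(-3*cos(t)/(sin(t)**2 + 1)) dt into ∫(-3/(u**2 + 1)) du: now ∫(-3/(u**2 + 1)) du.
Step 2. Evaluate the standard form: now -3*atan(u).
Step 3. Substitute back u = sin(t): now -3*atan(sin(t)).
Answer: -3*atan(sin(t)).


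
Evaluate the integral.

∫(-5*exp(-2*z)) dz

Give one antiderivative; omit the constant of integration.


Answer: 5*exp(-2*z)/2.


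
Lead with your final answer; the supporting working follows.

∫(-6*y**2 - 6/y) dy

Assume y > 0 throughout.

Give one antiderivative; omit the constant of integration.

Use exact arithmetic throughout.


The answer is -2*y**3 - 6*log(y).
Step 1. Rewrite: now ∫(-6/y) dy + ∫(-6*y**2) dy.
Step 2. Evaluate the standard form [assuming y > 0]: now -6*log(y) + ∫(-6*y**2) dy.
Step 3. Evaluate the standard form: now -2*y**3 - 6*log(y).
Answer: -2*y**3 - 6*log(y).


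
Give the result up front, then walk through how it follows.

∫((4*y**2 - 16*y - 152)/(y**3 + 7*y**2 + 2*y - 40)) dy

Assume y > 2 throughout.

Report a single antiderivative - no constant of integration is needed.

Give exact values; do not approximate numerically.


The answer is -4*log(y - 2) + 4*log(y + 4) + 4*log(y + 5).
Step 1. Decompose ∫((4*y**2 - 16*y - 152)/(y**3 + 7*y**2 + 2*y - 40)) dy by partial fractions, (4*y**2 - 16*y - 152)/(y**3 + 7*y**2 + 2*y - 40) = 4/(y + 5) + 4/(y + 4) - 4/(y - 2): now ∫(-4/(y - 2)) dy + ∫(4/(y + 4)) dy + ∫(4/(y + 5)) dy.
Step 2. Evaluate the standard form [assuming y > -4]: now 4*log(y + 4) + ∫(-4/(y - 2)) dy + ∫(4/(y + 5)) dy.
Step 3. Evaluate the standard form [assuming y > -5]: now 4*log(y + 4) + 4*log(y + 5) + ∫(-4/(y - 2)) dy.
Step 4. Evaluate the standard form [assuming y > 2]: now -4*log(y - 2) + 4*log(y + 4) + 4*log(y + 5).
Answer: -4*log(y - 2) + 4*log(y + 4) + 4*log(y + 5).


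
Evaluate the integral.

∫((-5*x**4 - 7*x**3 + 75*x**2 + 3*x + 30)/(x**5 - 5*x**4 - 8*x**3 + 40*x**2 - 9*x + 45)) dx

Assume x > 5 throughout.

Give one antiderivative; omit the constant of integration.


Answer: -5*log(x - 5) - log(x - 3) + log(x + 3) - atan(x).


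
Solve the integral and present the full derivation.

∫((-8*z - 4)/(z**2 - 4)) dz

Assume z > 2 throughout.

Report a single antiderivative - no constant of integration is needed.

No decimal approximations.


Step 1. Decompose ∫((-8*z - 4)/(z**2 - 4)) dz by partial fractions, (-8*z - 4)/(z**2 - 4) = -3/(z + 2) - 5/(z - 2): now ∫(-5/(z - 2)) dz + ∫(-3/(z + 2)) dz.
Step 2. Evaluate the standard form [assuming z > 2]: now -5*log(z - 2) + ∫(-3/(z + 2)) dz.
Step 3. Evaluate the standard form [assuming z > -2]: now -5*log(z - 2) - 3*log(z + 2).
Answer: -5*log(z - 2) - 3*log(z + 2).


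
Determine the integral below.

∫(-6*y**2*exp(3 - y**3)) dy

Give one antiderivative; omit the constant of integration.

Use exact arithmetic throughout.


Answer: 2*exp(3 - y**3).


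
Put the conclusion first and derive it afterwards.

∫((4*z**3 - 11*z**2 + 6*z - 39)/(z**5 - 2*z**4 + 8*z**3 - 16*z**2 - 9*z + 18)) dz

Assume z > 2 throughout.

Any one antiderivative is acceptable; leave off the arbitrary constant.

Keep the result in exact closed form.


The answer is -log(z - 2) + 2*log(z - 1) - log(z + 1) + atan(z/3).
Step 1. Decompose ∫((4*z**3 - 11*z**2 + 6*z - 39)/(z**5 - 2*z**4 + 8*z**3 - 16*z**2 - 9*z + 18)) dz by partial fractions, (4*z**3 - 11*z**2 + 6*z - 39)/(z**5 - 2*z**4 + 8*z**3 - 16*z**2 - 9*z + 18) = 3/(z**2 + 9) - 1/(z + 1) + 2/(z - 1) - 1/(z - 2): now ∫(-1/(z - 2)) dz + ∫(2/(z - 1)) dz + ∫(-1/(z + 1)) dz + ∫(3/(z**2 + 9)) dz.
Step 2. Evaluate the standard form [assuming z > 2]: now -log(z - 2) + ∫(2/(z - 1)) dz + ∫(-1/(z + 1)) dz + ∫(3/(z**2 + 9)) dz.
Step 3. Evaluate the standard form [assuming z > 1]: now -log(z - 2) + 2*log(z - 1) + ∫(-1/(z + 1)) dz + ∫(3/(z**2 + 9)) dz.
Step 4. Evaluate the standard form [assuming z > -1]: now -log(z - 2) + 2*log(z - 1) - log(z + 1) + ∫(3/(z**2 + 9)) dz.
Step 5. Evaluate the standard form: now -log(z - 2) + 2*log(z - 1) - log(z + 1) + atan(z/3).
Answer: -log(z - 2) + 2*log(z - 1) - log(z + 1) + atan(z/3).


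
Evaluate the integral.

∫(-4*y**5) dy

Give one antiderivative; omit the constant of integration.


Answer: -2*y**6/3.


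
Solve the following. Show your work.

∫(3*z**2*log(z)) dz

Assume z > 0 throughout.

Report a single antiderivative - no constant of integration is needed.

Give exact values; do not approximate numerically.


Step 1. Integrate ∫(3*z**2*log(z)) dz by parts with u = log(z), dv = (3*z**2) dz, so v = z**3 [assuming z > 0]: now z**3*log(z) + ∫(-z**2) dz.
Step 2. Evaluate the standard form: now z**3*log(z) - z**3/3.
Answer: z**3*log(z) - z**3/3.


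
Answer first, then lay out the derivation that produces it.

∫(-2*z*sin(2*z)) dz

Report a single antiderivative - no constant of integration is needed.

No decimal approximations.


The answer is z*cos(2*z) - sin(2*z)/2.
Step 1. Integrate ∫(-2*z*sin(2*z)) dz by parts with u = z, dv = (-2*sin(2*z)) dz, so v = cos(2*z): now z*cos(2*z) + ∫(-cos(2*z)) dz.
Step 2. Evaluate the standard form: now z*cos(2*z) - sin(2*z)/2.
Answer: z*cos(2*z) - sin(2*z)/2.


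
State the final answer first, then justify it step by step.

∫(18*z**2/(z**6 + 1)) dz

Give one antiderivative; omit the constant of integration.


The answer is 6*atan(z**3).
Step 1. Substitute u = z**3, turning ∫(18*z**2/(z**6 + 1)) dz into ∫(6/(u**2 + 1)) du: now ∫(6/(u**2 + 1)) du.
Step 2. Evaluate the standard form: now 6*atan(u).
Step 3. Substitute back u = z**3: now 6*atan(z**3).
Answer: 6*atan(z**3).


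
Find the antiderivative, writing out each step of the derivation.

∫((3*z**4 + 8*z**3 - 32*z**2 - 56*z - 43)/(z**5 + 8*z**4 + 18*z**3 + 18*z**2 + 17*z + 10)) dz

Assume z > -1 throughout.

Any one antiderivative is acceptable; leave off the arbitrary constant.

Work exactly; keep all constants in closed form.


Step 1. Decompose ∫((3*z**4 + 8*z**3 - 32*z**2 - 56*z - 43)/(z**5 + 8*z**4 + 18*z**3 + 18*z**2 + 17*z + 10)) dz by partial fractions, (3*z**4 + 8*z**3 - 32*z**2 - 56*z - 43)/(z**5 + 8*z**4 + 18*z**3 + 18*z**2 + 17*z + 10) = -4/(z**2 + 1) + 1/(z + 5) + 5/(z + 2) - 3/(z + 1): now ∫(-3/(z + 1)) dz + ∫(5/(z + 2)) dz + ∫(1/(z + 5)) dz + ∫(-4/(z**2 + 1)) dz.
Step 2. Evaluate the standard form [assuming z > -2]: now 5*log(z + 2) + ∫(-3/(z + 1)) dz + ∫(1/(z + 5)) dz + ∫(-4/(z**2 + 1)) dz.
Step 3. Evaluate the standard form [assuming z > -5]: now 5*log(z + 2) + log(z + 5) + ∫(-3/(z + 1)) dz + ∫(-4/(z**2 + 1)) dz.
Step 4. Evaluate the standard form [assuming z > -1]: now -3*log(z + 1) + 5*log(z + 2) + log(z + 5) + ∫(-4/(z**2 + 1)) dz.
Step 5. Evaluate the standard form: now -3*log(z + 1) + 5*log(z + 2) + log(z + 5) - 4*atan(z).
Answer: -3*log(z + 1) + 5*log(z + 2) + log(z + 5) - 4*atan(z).


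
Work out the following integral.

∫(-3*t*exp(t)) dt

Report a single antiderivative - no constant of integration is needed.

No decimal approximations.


Answer: -3*t*exp(t) + 3*exp(t).


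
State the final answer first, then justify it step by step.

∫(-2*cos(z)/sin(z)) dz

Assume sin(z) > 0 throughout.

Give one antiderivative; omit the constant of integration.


The answer is -2*log(sin(z)).
Step 1. Substitute u = sin(z), turning ∫(-2*cos(z)/sin(z)) dz into ∫(-2/u) du: now ∫(-2/u) du.
Step 2. Evaluate the standard form [assuming u > 0]: now -2*log(u).
Step 3. Substitute back u = sin(z): now -2*log(sin(z)).
Answer: -2*log(sin(z)).


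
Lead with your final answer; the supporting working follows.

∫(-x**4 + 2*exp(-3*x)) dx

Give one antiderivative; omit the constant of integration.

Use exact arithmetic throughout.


The answer is -x**5/5 - 2*exp(-3*x)/3.
Step 1. Rewrite: now ∫(-x**4) dx + ∫(2*exp(-3*x)) dx.
Step 2. Evaluate the standard form: now ∫(-x**4) dx - 2*exp(-3*x)/3.
Step 3. Evaluate the standard form: now -x**5/5 - 2*exp(-3*x)/3.
Answer: -x**5/5 - 2*exp(-3*x)/3.


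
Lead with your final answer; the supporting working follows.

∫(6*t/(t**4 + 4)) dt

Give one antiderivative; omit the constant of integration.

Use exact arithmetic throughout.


The answer is 3*atan(t**2/2)/2.
Step 1. Substitute u = t**2, turning ∫(6*t/(t**4 + 4)) dt into ∫(3/(u**2 + 4)) du: now ∫(3/(u**2 + 4)) du.
Step 2. Evaluate the standard form: now 3*atan(u/2)/2.
Step 3. Substitute back u = t**2: now 3*atan(t**2/2)/2.
Answer: 3*atan(t**2/2)/2.


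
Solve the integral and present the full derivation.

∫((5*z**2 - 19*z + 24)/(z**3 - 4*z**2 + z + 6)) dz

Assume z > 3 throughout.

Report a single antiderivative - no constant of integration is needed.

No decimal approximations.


Step 1. Decompose ∫((5*z**2 - 19*z + 24)/(z**3 - 4*z**2 + z + 6)) dz by partial fractions, (5*z**2 - 19*z + 24)/(z**3 - 4*z**2 + z + 6) = 4/(z + 1) - 2/(z - 2) + 3/(z - 3): now ∫(3/(z - 3)) dz + ∫(-2/(z - 2)) dz + ∫(4/(z + 1)) dz.
Step 2. Evaluate the standard form [assuming z > -1]: now 4*log(z + 1) + ∫(3/(z - 3)) dz + ∫(-2/(z - 2)) dz.
Step 3. Evaluate the standard form [assuming z > 2]: now -2*log(z - 2) + 4*log(z + 1) + ∫(3/(z - 3)) dz.
Step 4. Evaluate the standard form [assuming z > 3]: now 3*log(z - 3) - 2*log(z - 2) + 4*log(z + 1).
Answer: 3*log(z - 3) - 2*log(z - 2) + 4*log(z + 1).


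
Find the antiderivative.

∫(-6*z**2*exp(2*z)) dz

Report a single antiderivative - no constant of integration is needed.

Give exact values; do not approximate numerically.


Answer: -3*z**2*exp(2*z) + 3*z*exp(2*z) - 3*exp(2*z)/2.


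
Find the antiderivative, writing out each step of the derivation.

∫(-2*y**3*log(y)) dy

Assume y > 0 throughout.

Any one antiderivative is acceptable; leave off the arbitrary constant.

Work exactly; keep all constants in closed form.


Step 1. Integrate ∫(-2*y**3*log(y)) dy by parts with u = log(y), dv = (-2*y**3) dy, so v = -y**4/2 [assuming y > 0]: now -y**4*log(y)/2 + ∫(y**3/2) dy.
Step 2. Evaluate the standard form: now -y**4*log(y)/2 + y**4/8.
Answer: -y**4*log(y)/2 + y**4/8.


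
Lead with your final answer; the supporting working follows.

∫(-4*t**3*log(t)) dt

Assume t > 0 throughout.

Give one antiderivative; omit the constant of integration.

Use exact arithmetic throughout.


The answer is -t**4*log(t) + t**4/4.
Step 1. Integrate ∫(-4*t**3*log(t)) dt by parts with u = log(t), dv = (-4*t**3) dt, so v = -t**4 [assuming t > 0]: now -t**4*log(t) + ∫(t**3) dt.
Step 2. Evaluate the standard form: now -t**4*log(t) + t**4/4.
Answer: -t**4*log(t) + t**4/4.


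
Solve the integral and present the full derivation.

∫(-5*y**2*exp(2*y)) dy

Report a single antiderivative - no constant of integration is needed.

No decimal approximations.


Step 1. Integrate ∫(-5*y**2*exp(2*y)) dy by parts with u = y**2, dv = (-5*exp(2*y)) dy, so v = -5*exp(2*y)/2: now -5*y**2*exp(2*y)/2 + ∫(5*y*exp(2*y)) dy.
Step 2. Integrate ∫(5*y*exp(2*y)) dy by parts with u = y, dv = (5*exp(2*y)) dy, so v = 5*exp(2*y)/2: now -5*y**2*exp(2*y)/2 + 5*y*exp(2*y)/2 + ∫(-5*exp(2*y)/2) dy.
Step 3. Evaluate the standard form: now -5*y**2*exp(2*y)/2 + 5*y*exp(2*y)/2 - 5*exp(2*y)/4.
Answer: -5*y**2*exp(2*y)/2 + 5*y*exp(2*y)/2 - 5*exp(2*y)/4.


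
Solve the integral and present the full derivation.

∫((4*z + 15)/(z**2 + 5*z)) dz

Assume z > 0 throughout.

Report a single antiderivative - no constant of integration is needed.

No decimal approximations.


Step 1. Decompose ∫((4*z + 15)/(z**2 + 5*z)) dz by partial fractions, (4*z + 15)/(z**2 + 5*z) = 1/(z + 5) + 3/z: now ∫(3/z) dz + ∫(1/(z + 5)) dz.
Step 2. Evaluate the standard form [assuming z > -5]: now log(z + 5) + ∫(3/z) dz.
Step 3. Evaluate the standard form [assuming z > 0]: now 3*log(z) + log(z + 5).
Answer: 3*log(z) + log(z + 5).


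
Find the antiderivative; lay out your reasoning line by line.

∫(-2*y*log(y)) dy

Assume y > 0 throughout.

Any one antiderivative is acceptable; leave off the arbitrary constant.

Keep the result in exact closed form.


Step 1. Integrate ∫(-2*y*log(y)) dy by parts with u = log(y), dv = (-2*y) dy, so v = -y**2 [assuming y > 0]: now -y**2*log(y) + ∫(y) dy.
Step 2. Evaluate the standard form: now -y**2*log(y) + y**2/2.
Answer: -y**2*log(y) + y**2/2.


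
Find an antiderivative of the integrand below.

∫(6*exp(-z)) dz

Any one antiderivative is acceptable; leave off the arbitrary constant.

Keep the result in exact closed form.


Answer: -6*exp(-z).


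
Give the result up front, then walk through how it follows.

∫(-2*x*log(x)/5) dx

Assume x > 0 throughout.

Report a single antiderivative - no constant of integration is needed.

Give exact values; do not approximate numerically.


The answer is -x**2*log(x)/5 + x**2/10.
Step 1. Integrate ∫(-2*x*log(x)/5) dx by parts with u = log(x), dv = (-2*x/5) dx, so v = -x**2/5 [assuming x > 0]: now -x**2*log(x)/5 + ∫(x/5) dx.
Step 2. Evaluate the standard form: now -x**2*log(x)/5 + x**2/10.
Answer: -x**2*log(x)/5 + x**2/10.


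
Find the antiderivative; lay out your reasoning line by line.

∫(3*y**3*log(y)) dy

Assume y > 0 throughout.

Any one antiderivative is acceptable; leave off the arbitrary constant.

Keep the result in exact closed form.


Step 1. Integrate ∫(3*y**3*log(y)) dy by parts with u = log(y), dv = (3*y**3) dy, so v = 3*y**4/4 [assuming y > 0]: now 3*y**4*log(y)/4 + ∫(-3*y**3/4) dy.
Step 2. Evaluate the standard form: now 3*y**4*log(y)/4 - 3*y**4/16.
Answer: 3*y**4*log(y)/4 - 3*y**4/16.


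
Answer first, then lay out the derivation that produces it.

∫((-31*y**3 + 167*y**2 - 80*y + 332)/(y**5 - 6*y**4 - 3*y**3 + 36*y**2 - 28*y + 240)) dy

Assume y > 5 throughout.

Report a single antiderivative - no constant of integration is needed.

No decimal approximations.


The answer is log(y - 5) - 5*log(y - 4) + 4*log(y + 3) - 2*atan(y/2).
Step 1. Decompose ∫((-31*y**3 + 167*y**2 - 80*y + 332)/(y**5 - 6*y**4 - 3*y**3 + 36*y**2 - 28*y + 240)) dy by partial fractions, (-31*y**3 + 167*y**2 - 80*y + 332)/(y**5 - 6*y**4 - 3*y**3 + 36*y**2 - 28*y + 240) = -4/(y**2 + 4) + 4/(y + 3) - 5/(y - 4) + 1/(y - 5): now ∫(1/(y - 5)) dy + ∫(-5/(y - 4)) dy + ∫(4/(y + 3)) dy + ∫(-4/(y**2 + 4)) dy.
Step 2. Evaluate the standard form [assuming y > 4]: now -5*log(y - 4) + ∫(1/(y - 5)) dy + ∫(4/(y + 3)) dy + ∫(-4/(y**2 + 4)) dy.
Step 3. Evaluate the standard form [assuming y > -3]: now -5*log(y - 4) + 4*log(y + 3) + ∫(1/(y - 5)) dy + ∫(-4/(y**2 + 4)) dy.
Step 4. Evaluate the standard form [assuming y > 5]: now log(y - 5) - 5*log(y - 4) + 4*log(y + 3) + ∫(-4/(y**2 + 4)) dy.
Step 5. Evaluate the standard form: now log(y - 5) - 5*log(y - 4) + 4*log(y + 3) - 2*atan(y/2).
Answer: log(y - 5) - 5*log(y - 4) + 4*log(y + 3) - 2*atan(y/2).


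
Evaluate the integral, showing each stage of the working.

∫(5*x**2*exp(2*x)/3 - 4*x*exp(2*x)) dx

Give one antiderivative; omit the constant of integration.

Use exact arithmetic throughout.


Step 1. Rewrite: now ∫(-4*x*exp(2*x)) dx + ∫(5*x**2*exp(2*x)/3) dx.
Step 2. Integrate ∫(5*x**2*exp(2*x)/3) dx by parts with u = x**2, dv = (5*exp(2*x)/3) dx, so v = 5*exp(2*x)/6: now 5*x**2*exp(2*x)/6 + ∫(-4*x*exp(2*x)) dx + ∫(-5*x*exp(2*x)/3) dx.
Step 3. Integrate ∫(-5*x*exp(2*x)/3) dx by parts with u = x, dv = (-5*exp(2*x)/3) dx, so v = -5*exp(2*x)/6: now 5*x**2*exp(2*x)/6 - 5*x*exp(2*x)/6 + ∫(-4*x*exp(2*x)) dx + ∫(5*exp(2*x)/6) dx.
Step 4. Evaluate the standard form: now 5*x**2*exp(2*x)/6 - 5*x*exp(2*x)/6 + 5*exp(2*x)/12 + ∫(-4*x*exp(2*x)) dx.
Step 5. Integrate ∫(-4*x*exp(2*x)) dx by parts with u = x, dv = (-4*exp(2*x)) dx, so v = -2*exp(2*x): now 5*x**2*exp(2*x)/6 - 17*x*exp(2*x)/6 + 5*exp(2*x)/12 + ∫(2*exp(2*x)) dx.
Step 6. Evaluate the standard form: now 5*x**2*exp(2*x)/6 - 17*x*exp(2*x)/6 + 17*exp(2*x)/12.
Answer: 5*x**2*exp(2*x)/6 - 17*x*exp(2*x)/6 + 17*exp(2*x)/12.


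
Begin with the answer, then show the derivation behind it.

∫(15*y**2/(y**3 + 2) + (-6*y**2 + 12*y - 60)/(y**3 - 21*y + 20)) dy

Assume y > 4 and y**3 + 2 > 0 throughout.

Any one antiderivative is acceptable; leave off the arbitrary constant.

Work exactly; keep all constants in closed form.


The answer is -4*log(y - 4) + 3*log(y - 1) - 5*log(y + 5) + 5*log(y**3 + 2).
Step 1. Rewrite: now ∫(15*y**2/(y**3 + 2)) dy + ∫((-6*y**2 + 12*y - 60)/(y**3 - 21*y + 20)) dy.
Step 2. Decompose ∫((-6*y**2 + 12*y - 60)/(y**3 - 21*y + 20)) dy by partial fractions, (-6*y**2 + 12*y - 60)/(y**3 - 21*y + 20) = -5/(y + 5) + 3/(y - 1) - 4/(y - 4): now ∫(15*y**2/(y**3 + 2)) dy + ∫(-4/(y - 4)) dy + ∫(3/(y - 1)) dy + ∫(-5/(y + 5)) dy.
Step 3. Evaluate the standard form [assuming y > 1]: now 3*log(y - 1) + ∫(15*y**2/(y**3 + 2)) dy + ∫(-4/(y - 4)) dy + ∫(-5/(y + 5)) dy.
Step 4. Evaluate the standard form [assuming y > 4]: now -4*log(y - 4) + 3*log(y - 1) + ∫(15*y**2/(y**3 + 2)) dy + ∫(-5/(y + 5)) dy.
Step 5. Evaluate the standard form [assuming y > -5]: now -4*log(y - 4) + 3*log(y - 1) - 5*log(y + 5) + ∫(15*y**2/(y**3 + 2)) dy.
Step 6. Substitute u = y**3 + 2, turning ∫(15*y**2/(y**3 + 2)) dy into ∫(5/u) du: now -4*log(y - 4) + 3*log(y - 1) - 5*log(y + 5) + ∫(5/u) du.
Step 7. Evaluate the standard form [assuming u > 0]: now 5*log(u) - 4*log(y - 4) + 3*log(y - 1) - 5*log(y + 5).
Step 8. Substitute back u = y**3 + 2: now -4*log(y - 4) + 3*log(y - 1) - 5*log(y + 5) + 5*log(y**3 + 2).
Answer: -4*log(y - 4) + 3*log(y - 1) - 5*log(y + 5) + 5*log(y**3 + 2).


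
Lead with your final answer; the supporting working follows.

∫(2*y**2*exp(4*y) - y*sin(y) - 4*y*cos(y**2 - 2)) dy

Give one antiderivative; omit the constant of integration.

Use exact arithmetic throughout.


The answer is y**2*exp(4*y)/2 - y*exp(4*y)/4 + y*cos(y) + exp(4*y)/16 - sin(y) - 2*sin(y**2 - 2).
Step 1. Rewrite: now ∫(-y*sin(y)) dy + ∫(-4*y*cos(y**2 - 2)) dy + ∫(2*y**2*exp(4*y)) dy.
Step 2. Integrate ∫(2*y**2*exp(4*y)) dy by parts with u = y**2, dv = (2*exp(4*y)) dy, so v = exp(4*y)/2: now y**2*exp(4*y)/2 + ∫(-y*exp(4*y)) dy + ∫(-y*sin(y)) dy + ∫(-4*y*cos(y**2 - 2)) dy.
Step 3. Integrate ∫(-y*exp(4*y)) dy by parts with u = y, dv = (-exp(4*y)) dy, so v = -exp(4*y)/4: now y**2*exp(4*y)/2 - y*exp(4*y)/4 + ∫(-y*sin(y)) dy + ∫(-4*y*cos(y**2 - 2)) dy + ∫(exp(4*y)/4) dy.
Step 4. Evaluate the standard form: now y**2*exp(4*y)/2 - y*exp(4*y)/4 + exp(4*y)/16 + ∫(-y*sin(y)) dy + ∫(-4*y*cos(y**2 - 2)) dy.
Step 5. Integrate ∫(-y*sin(y)) dy by parts with u = y, dv = (-sin(y)) dy, so v = cos(y): now y**2*exp(4*y)/2 - y*exp(4*y)/4 + y*cos(y) + exp(4*y)/16 + ∫(-4*y*cos(y**2 - 2)) dy + ∫(-cos(y)) dy.
Step 6. Evaluate the standard form: now y**2*exp(4*y)/2 - y*exp(4*y)/4 + y*cos(y) + exp(4*y)/16 - sin(y) + ∫(-4*y*cos(y**2 - 2)) dy.
Step 7. Substitute u = y**2 - 2, turning ∫(-4*y*cos(y**2 - 2)) dy into ∫(-2*cos(u)) du: now y**2*exp(4*y)/2 - y*exp(4*y)/4 + y*cos(y) + exp(4*y)/16 - sin(y) + ∫(-2*cos(u)) du.
Step 8. Evaluate the standard form: now y**2*exp(4*y)/2 - y*exp(4*y)/4 + y*cos(y) + exp(4*y)/16 - 2*sin(u) - sin(y).
Step 9. Substitute back u = y**2 - 2: now y**2*exp(4*y)/2 - y*exp(4*y)/4 + y*cos(y) + exp(4*y)/16 - sin(y) - 2*sin(y**2 - 2).
Answer: y**2*exp(4*y)/2 - y*exp(4*y)/4 + y*cos(y) + exp(4*y)/16 - sin(y) - 2*sin(y**2 - 2).


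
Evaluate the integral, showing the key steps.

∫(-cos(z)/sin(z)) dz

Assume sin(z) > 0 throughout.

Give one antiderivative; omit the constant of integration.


Step 1. Substitute u = sin(z), turning ∫(-cos(z)/sin(z)) dz into ∫(-1/u) du: now ∫(-1/u) du.
Step 2. Evaluate the standard form [assuming u > 0]: now -log(u).
Step 3. Substitute back u = sin(z): now -log(sin(z)).
Answer: -log(sin(z)).


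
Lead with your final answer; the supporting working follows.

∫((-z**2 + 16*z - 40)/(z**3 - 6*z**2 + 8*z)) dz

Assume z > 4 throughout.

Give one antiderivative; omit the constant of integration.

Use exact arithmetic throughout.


The answer is -5*log(z) + log(z - 4) + 3*log(z - 2).
Step 1. Decompose ∫((-z**2 + 16*z - 40)/(z**3 - 6*z**2 + 8*z)) dz by partial fractions, (-z**2 + 16*z - 40)/(z**3 - 6*z**2 + 8*z) = 3/(z - 2) + 1/(z - 4) - 5/z: now ∫(-5/z) dz + ∫(1/(z - 4)) dz + ∫(3/(z - 2)) dz.
Step 2. Evaluate the standard form [assuming z > 0]: now -5*log(z) + ∫(1/(z - 4)) dz + ∫(3/(z - 2)) dz.
Step 3. Evaluate the standard form [assuming z > 4]: now -5*log(z) + log(z - 4) + ∫(3/(z - 2)) dz.
Step 4. Evaluate the standard form [assuming z > 2]: now -5*log(z) + log(z - 4) + 3*log(z - 2).
Answer: -5*log(z) + log(z - 4) + 3*log(z - 2).


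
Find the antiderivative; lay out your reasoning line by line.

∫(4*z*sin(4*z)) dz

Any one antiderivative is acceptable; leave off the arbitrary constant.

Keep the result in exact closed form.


Step 1. Integrate ∫(4*z*sin(4*z)) dz by parts with u = z, dv = (4*sin(4*z)) dz, so v = -cos(4*z): now -z*cos(4*z) + ∫(cos(4*z)) dz.
Step 2. Evaluate the standard form: now -z*cos(4*z) + sin(4*z)/4.
Answer: -z*cos(4*z) + sin(4*z)/4.


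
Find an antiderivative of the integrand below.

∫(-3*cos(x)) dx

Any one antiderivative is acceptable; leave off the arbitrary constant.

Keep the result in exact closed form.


Answer: -3*sin(x).


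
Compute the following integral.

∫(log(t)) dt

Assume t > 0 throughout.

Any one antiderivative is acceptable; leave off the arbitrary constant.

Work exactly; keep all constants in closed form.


Answer: t*log(t) - t.
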